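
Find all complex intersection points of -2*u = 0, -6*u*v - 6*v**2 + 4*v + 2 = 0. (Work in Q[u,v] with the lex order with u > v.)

{(0, -1/3), (0, 1)}

Compute a lex Gröbner basis by Buchberger's algorithm.
f_1 = -2*u, LT = u.
f_2 = -6*u*v - 6*v**2 + 4*v + 2, LT = u*v.

S(f_1,f_2): lcm = u*v. S = -v**2 + 2/3*v + 1/3.
  reduce S modulo (f_1, f_2):
  remainder -v**2 + 2/3*v + 1/3 ≠ 0; add h_3 = -v**2 + 2/3*v + 1/3 to the basis.

The other S-polynomials (S(f_1,h_3), S(f_2,h_3)) all reduce to 0 modulo the current basis, so we have a Gröbner basis.
Inter-reduce: drop elements whose leading term is divisible by another's, tail-reduce, and make monic.
Reduced Gröbner basis: {u, v**2 - 2/3*v - 1/3}.

Elimination: the polynomial v**2 - 2/3*v - 1/3 lies in the elimination ideal for v, so v ∈ {-1/3, 1}. For each such v, the remaining basis elements (now univariate) give the rest of the solution.
  v = -1/3: the earlier basis element becomes u = 0, giving u = 0 — point (0, -1/3).
  v = 1: the earlier basis element becomes u = 0, giving u = 0 — point (0, 1).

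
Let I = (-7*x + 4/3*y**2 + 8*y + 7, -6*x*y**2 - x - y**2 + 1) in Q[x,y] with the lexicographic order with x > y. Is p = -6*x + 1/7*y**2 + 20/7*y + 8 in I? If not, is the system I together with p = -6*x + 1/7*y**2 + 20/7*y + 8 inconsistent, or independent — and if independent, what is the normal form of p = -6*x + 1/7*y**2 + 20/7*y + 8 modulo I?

First compute the reduced Gröbner basis of I by Buchberger's algorithm.
f_1 = -7*x + 4/3*y**2 + 8*y + 7, LT = x.
f_2 = -6*x*y**2 - x - y**2 + 1, LT = x*y**2.

S(f_1,f_2): lcm = x*y**2. S = -1/6*x - 4/21*y**4 - 8/7*y**3 - 7/6*y**2 + 1/6.
  leading term x: subtract (1/42)·f_1 from -1/6*x - 4/21*y**4 - 8/7*y**3 - 7/6*y**2 + 1/6 → -4/21*y**4 - 8/7*y**3 - 151/126*y**2 - 4/21*y
  leading term y**4: no divisor's leading term divides it; move -4/21*y**4 to the remainder.
  leading term y**3: no divisor's leading term divides it; move -8/7*y**3 to the remainder.
  leading term y**2: no divisor's leading term divides it; move -151/126*y**2 to the remainder.
  leading term y: no divisor's leading term divides it; move -4/21*y to the remainder.
  remainder -4/21*y**4 - 8/7*y**3 - 151/126*y**2 - 4/21*y ≠ 0; add h_3 = -4/21*y**4 - 8/7*y**3 - 151/126*y**2 - 4/21*y to the basis.

The other S-polynomials (S(f_1,h_3), S(f_2,h_3)) all reduce to 0 modulo the current basis, so we have a Gröbner basis.
Inter-reduce: drop elements whose leading term is divisible by another's, tail-reduce, and make monic.
Reduced Gröbner basis: {x - 4/21*y**2 - 8/7*y - 1, y**4 + 6*y**3 + 151/24*y**2 + y}.
Label its elements g_1 = x - 4/21*y**2 - 8/7*y - 1, g_2 = y**4 + 6*y**3 + 151/24*y**2 + y.

Reduce p = -6*x + 1/7*y**2 + 20/7*y + 8 modulo G:
  leading term x: subtract (-6)·g_1 from -6*x + 1/7*y**2 + 20/7*y + 8 → -y**2 - 4*y + 2
  leading term y**2: no divisor's leading term divides it; move -y**2 to the remainder.
  leading term y: no divisor's leading term divides it; move -4*y to the remainder.
  leading term 1: no divisor's leading term divides it; move 2 to the remainder.
  normal form = -y**2 - 4*y + 2.
The normal form is nonzero, so p ∉ I. Since p minus its normal form lies in I, I + (p) = I + (r) where r = -y**2 - 4*y + 2; decide whether this ideal is the whole ring.
Run Buchberger on G together with r (pairs among the g_i already reduce to 0 since G is a Gröbner basis):
g_1 = x - 4/21*y**2 - 8/7*y - 1, LT = x.
g_2 = y**4 + 6*y**3 + 151/24*y**2 + y, LT = y**4.
r = -y**2 - 4*y + 2, LT = y**2.

S(g_2,r): lcm = y**4. S = 2*y**3 + 199/24*y**2 + y.
  leading term y**3: subtract (-2*y)·r from 2*y**3 + 199/24*y**2 + y → 7/24*y**2 + 5*y
  leading term y**2: subtract (-7/24)·r from 7/24*y**2 + 5*y → 23/6*y + 7/12
  leading term y: no divisor's leading term divides it; move 23/6*y to the remainder.
  leading term 1: no divisor's leading term divides it; move 7/12 to the remainder.
  remainder 23/6*y + 7/12 ≠ 0; add m_4 = 23/6*y + 7/12 to the basis.

S(g_2,m_4): lcm = y**4. S = 269/46*y**3 + 151/24*y**2 + y.
  leading term y**3: subtract (-269/46*y)·r from 269/46*y**3 + 151/24*y**2 + y → -9439/552*y**2 + 292/23*y
  leading term y**2: subtract (9439/552)·r from -9439/552*y**2 + 292/23*y → 11191/138*y - 9439/276
  leading term y: subtract (11191/529)·m_4 from 11191/138*y - 9439/276 → -49239/1058
  leading term 1: no divisor's leading term divides it; move -49239/1058 to the remainder.
  remainder -49239/1058 ≠ 0; add m_5 = -49239/1058 to the basis.

The other S-polynomials (S(g_1,g_2), S(g_1,r), S(g_1,m_4), S(r,m_4), S(g_1,m_5), S(g_2,m_5), S(r,m_5), S(m_4,m_5)) all reduce to 0 modulo the current basis, so we have a Gröbner basis.
Inter-reduce: drop elements whose leading term is divisible by another's, tail-reduce, and make monic.
Reduced Gröbner basis: {1}.
The reduced Gröbner basis of I + (p) is {1}: the ideal is the whole ring, so the enlarged system has no common solution — adjoining p is inconsistent.

Ideal membership is decidable via reduction modulo a Gröbner basis.

Adjoining -6*x + 1/7*y**2 + 20/7*y + 8 makes the ideal the whole ring: the system is inconsistent.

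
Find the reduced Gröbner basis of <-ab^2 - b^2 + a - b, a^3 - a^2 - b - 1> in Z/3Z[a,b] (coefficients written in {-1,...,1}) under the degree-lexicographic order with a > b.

f_1 = -ab^2 - b^2 + a - b, LT = ab^2.
f_2 = a^3 - a^2 - b - 1, LT = a^3.

S(f_1,f_2): lcm = a^3b^2. S = -a^2b^2 - a^3 + a^2b + b^3 + b^2.
  leading term a^2b^2: subtract (a)·f_1 from -a^2b^2 - a^3 + a^2b + b^3 + b^2 → -a^3 + a^2b + ab^2 + b^3 - a^2 + ab + b^2
  leading term a^3: subtract (-1)·f_2 from -a^3 + a^2b + ab^2 + b^3 - a^2 + ab + b^2 → a^2b + ab^2 + b^3 + a^2 + ab + b^2 - b - 1
  leading term a^2b: no divisor's leading term divides it; move a^2b to the remainder.
  leading term ab^2: subtract (-1)·f_1 from ab^2 + b^3 + a^2 + ab + b^2 - b - 1 → b^3 + a^2 + ab + a + b - 1
  leading term b^3: no divisor's leading term divides it; move b^3 to the remainder.
  leading term a^2: no divisor's leading term divides it; move a^2 to the remainder.
  leading term ab: no divisor's leading term divides it; move ab to the remainder.
  leading term a: no divisor's leading term divides it; move a to the remainder.
  leading term b: no divisor's leading term divides it; move b to the remainder.
  leading term 1: no divisor's leading term divides it; move -1 to the remainder.
  remainder a^2b + b^3 + a^2 + ab + a + b - 1 ≠ 0; add g_3 = a^2b + b^3 + a^2 + ab + a + b - 1 to the basis.

S(f_1,g_3): lcm = a^2b^2. S = -b^4 - a^2b - a^2 - b^2 + b.
  leading term b^4: no divisor's leading term divides it; move -b^4 to the remainder.
  leading term a^2b: subtract (-1)·g_3 from -a^2b - a^2 - b^2 + b → b^3 + ab - b^2 + a - b - 1
  leading term b^3: no divisor's leading term divides it; move b^3 to the remainder.
  leading term ab: no divisor's leading term divides it; move ab to the remainder.
  leading term b^2: no divisor's leading term divides it; move -b^2 to the remainder.
  leading term a: no divisor's leading term divides it; move a to the remainder.
  leading term b: no divisor's leading term divides it; move -b to the remainder.
  leading term 1: no divisor's leading term divides it; move -1 to the remainder.
  remainder -b^4 + b^3 + ab - b^2 + a - b - 1 ≠ 0; add g_4 = -b^4 + b^3 + ab - b^2 + a - b - 1 to the basis.

The other S-polynomials (S(f_2,g_3), S(f_1,g_4), S(f_2,g_4), S(g_3,g_4)) all reduce to 0 modulo the current basis, so we have a Gröbner basis.

G = {b^4 - b^3 - ab + b^2 - a + b + 1, a^3 - a^2 - b - 1, a^2b + b^3 + a^2 + ab + a + b - 1, ab^2 + b^2 - a + b}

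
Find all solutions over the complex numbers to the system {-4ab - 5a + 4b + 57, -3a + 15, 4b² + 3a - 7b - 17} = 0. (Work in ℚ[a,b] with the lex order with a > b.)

Compute a lex Gröbner basis by Buchberger's algorithm.
f_1 = -4ab - 5a + 4b + 57, LT = ab.
f_2 = -3a + 15, LT = a.
f_3 = 3a + 4b² - 7b - 17, LT = a.

S(f_1,f_2): lcm = ab. S = 5/4a + 4b - 57/4.
  leading term a: subtract (-5/12)·f_2 from 5/4a + 4b - 57/4 → 4b - 8
  leading term b: no divisor's leading term divides it; move 4b to the remainder.
  leading term 1: no divisor's leading term divides it; move -8 to the remainder.
  remainder 4b - 8 ≠ 0; add h_4 = 4b - 8 to the basis.

S(f_1,f_3): lcm = ab. S = 5/4a - 4/3b³ + 7/3b² + 14/3b - 57/4.
  leading term a: subtract (-5/12)·f_2 from 5/4a - 4/3b³ + 7/3b² + 14/3b - 57/4 → -4/3b³ + 7/3b² + 14/3b - 8
  leading term b³: subtract (-⅓b²)·h_4 from -4/3b³ + 7/3b² + 14/3b - 8 → -⅓b² + 14/3b - 8
  leading term b²: subtract (-1/12b)·h_4 from -⅓b² + 14/3b - 8 → 4b - 8
  leading term b: subtract (1)·h_4 from 4b - 8 → 0
  remainder 0.

S(f_2,f_3): lcm = a. S = -4/3b² + 7/3b + ⅔.
  leading term b²: subtract (-⅓b)·h_4 from -4/3b² + 7/3b + ⅔ → -⅓b + ⅔
  leading term b: subtract (-1/12)·h_4 from -⅓b + ⅔ → 0
  remainder 0.

S(f_1,h_4): lcm = ab. S = 13/4a - b - 57/4.
  leading term a: subtract (-13/12)·f_2 from 13/4a - b - 57/4 → -b + 2
  leading term b: subtract (-¼)·h_4 from -b + 2 → 0
  remainder 0.

S(f_2,h_4): leading monomials are coprime, so the S-polynomial reduces to 0 (Buchberger's first criterion).
S(f_3,h_4): leading monomials are coprime, so the S-polynomial reduces to 0 (Buchberger's first criterion).
Every S-polynomial of the final basis reduces to 0, so we have a Gröbner basis.
Inter-reduce: drop elements whose leading term is divisible by another's, tail-reduce, and make monic.
Reduced Gröbner basis: {a - 5, b - 2}.

The lex basis is triangular: the last element involves only b. Solving b - 2 = 0 gives b ∈ {2}; substituting each value into the earlier elements determines the remaining variables.
  b = 2: the earlier basis element becomes a - 5 = 0, giving a = 5 — point (5, 2).
Check: every point annihilates each of the original generators.

{(5, 2)}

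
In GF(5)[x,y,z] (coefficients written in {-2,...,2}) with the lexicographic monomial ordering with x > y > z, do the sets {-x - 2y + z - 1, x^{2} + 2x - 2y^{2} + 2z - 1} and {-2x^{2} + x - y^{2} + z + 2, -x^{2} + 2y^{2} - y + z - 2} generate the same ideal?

Yes, the ideals are equal.

Two ideals are equal iff their reduced Gröbner bases coincide (the reduced basis is unique for a fixed ordering).
Buchberger on the first generating set:
f_1 = -x - 2y + z - 1, LT = x.
f_2 = x^{2} + 2x - 2y^{2} + 2z - 1, LT = x^{2}.

S(f_1,f_2): lcm = x^{2}. S = 2xy - xz - x + 2y^{2} - 2z + 1.
  leading term xy: subtract (-2y)·f_1 from 2xy - xz - x + 2y^{2} - 2z + 1 → -xz - x - 2y^{2} + 2yz - 2y - 2z + 1
  leading term xz: subtract (z)·f_1 from -xz - x - 2y^{2} + 2yz - 2y - 2z + 1 → -x - 2y^{2} - yz - 2y - z^{2} - z + 1
  leading term x: subtract (1)·f_1 from -x - 2y^{2} - yz - 2y - z^{2} - z + 1 → -2y^{2} - yz - z^{2} - 2z + 2
  leading term y^{2}: no divisor's leading term divides it; move -2y^{2} to the remainder.
  leading term yz: no divisor's leading term divides it; move -yz to the remainder.
  leading term z^{2}: no divisor's leading term divides it; move -z^{2} to the remainder.
  leading term z: no divisor's leading term divides it; move -2z to the remainder.
  leading term 1: no divisor's leading term divides it; move 2 to the remainder.
  remainder -2y^{2} - yz - z^{2} - 2z + 2 ≠ 0; add g_3 = -2y^{2} - yz - z^{2} - 2z + 2 to the basis.

The other S-polynomials (S(f_1,g_3), S(f_2,g_3)) all reduce to 0 modulo the current basis, so we have a Gröbner basis.
Inter-reduce: drop elements whose leading term is divisible by another's, tail-reduce, and make monic.
Reduced Gröbner basis: {x + 2y - z + 1, y^{2} - 2yz - 2z^{2} + z - 1}.

Buchberger on the second generating set:
h_1 = -2x^{2} + x - y^{2} + z + 2, LT = x^{2}.
h_2 = -x^{2} + 2y^{2} - y + z - 2, LT = x^{2}.

S(h_1,h_2): lcm = x^{2}. S = 2x - y - 2z + 2.
  leading term x: no divisor's leading term divides it; move 2x to the remainder.
  leading term y: no divisor's leading term divides it; move -y to the remainder.
  leading term z: no divisor's leading term divides it; move -2z to the remainder.
  leading term 1: no divisor's leading term divides it; move 2 to the remainder.
  remainder 2x - y - 2z + 2 ≠ 0; add k_3 = 2x - y - 2z + 2 to the basis.

S(h_1,k_3): lcm = x^{2}. S = -2xy + xz + x - 2y^{2} + 2z - 1.
  leading term xy: subtract (-y)·k_3 from -2xy + xz + x - 2y^{2} + 2z - 1 → xz + x + 2y^{2} - 2yz + 2y + 2z - 1
  leading term xz: subtract (-2z)·k_3 from xz + x + 2y^{2} - 2yz + 2y + 2z - 1 → x + 2y^{2} + yz + 2y + z^{2} + z - 1
  leading term x: subtract (-2)·k_3 from x + 2y^{2} + yz + 2y + z^{2} + z - 1 → 2y^{2} + yz + z^{2} + 2z - 2
  leading term y^{2}: no divisor's leading term divides it; move 2y^{2} to the remainder.
  leading term yz: no divisor's leading term divides it; move yz to the remainder.
  leading term z^{2}: no divisor's leading term divides it; move z^{2} to the remainder.
  leading term z: no divisor's leading term divides it; move 2z to the remainder.
  leading term 1: no divisor's leading term divides it; move -2 to the remainder.
  remainder 2y^{2} + yz + z^{2} + 2z - 2 ≠ 0; add k_4 = 2y^{2} + yz + z^{2} + 2z - 2 to the basis.

The other S-polynomials (S(h_2,k_3), S(h_1,k_4), S(h_2,k_4), S(k_3,k_4)) all reduce to 0 modulo the current basis, so we have a Gröbner basis.
Inter-reduce: drop elements whose leading term is divisible by another's, tail-reduce, and make monic.
Reduced Gröbner basis: {x + 2y - z + 1, y^{2} - 2yz - 2z^{2} + z - 1}.

These coincide, so the ideals are equal.
The choice of monomial ordering does not affect the verdict — as long as both bases are computed under the same ordering, their equality decides ideal equality.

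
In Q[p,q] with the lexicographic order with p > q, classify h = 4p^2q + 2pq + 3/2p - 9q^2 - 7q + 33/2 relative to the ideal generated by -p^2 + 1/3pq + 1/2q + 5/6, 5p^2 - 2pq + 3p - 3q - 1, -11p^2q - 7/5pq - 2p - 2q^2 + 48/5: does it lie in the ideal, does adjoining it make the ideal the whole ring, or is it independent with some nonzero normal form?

First compute the reduced Gröbner basis of I by Buchberger's algorithm.
f_1 = -p^2 + 1/3pq + 1/2q + 5/6, LT = p^2.
f_2 = 5p^2 - 2pq + 3p - 3q - 1, LT = p^2.
f_3 = -11p^2q - 7/5pq - 2p - 2q^2 + 48/5, LT = p^2q.

S(f_1,f_2): lcm = p^2. S = 1/15pq - 3/5p + 1/10q - 19/30.
  leading term pq: no divisor's leading term divides it; move 1/15pq to the remainder.
  leading term p: no divisor's leading term divides it; move -3/5p to the remainder.
  leading term q: no divisor's leading term divides it; move 1/10q to the remainder.
  leading term 1: no divisor's leading term divides it; move -19/30 to the remainder.
  remainder 1/15pq - 3/5p + 1/10q - 19/30 ≠ 0; add k_4 = 1/15pq - 3/5p + 1/10q - 19/30 to the basis.

S(f_1,f_3): lcm = p^2q. S = -1/3pq^2 - 7/55pq - 2/11p - 15/22q^2 - 5/6q + 48/55.
  leading term pq^2: subtract (-5q)·k_4 from -1/3pq^2 - 7/55pq - 2/11p - 15/22q^2 - 5/6q + 48/55 → -172/55pq - 2/11p - 2/11q^2 - 4q + 48/55
  leading term pq: subtract (-516/11)·k_4 from -172/55pq - 2/11p - 2/11q^2 - 4q + 48/55 → -1558/55p - 2/11q^2 + 38/55q - 1586/55
  leading term p: no divisor's leading term divides it; move -1558/55p to the remainder.
  leading term q^2: no divisor's leading term divides it; move -2/11q^2 to the remainder.
  leading term q: no divisor's leading term divides it; move 38/55q to the remainder.
  leading term 1: no divisor's leading term divides it; move -1586/55 to the remainder.
  remainder -1558/55p - 2/11q^2 + 38/55q - 1586/55 ≠ 0; add k_5 = -1558/55p - 2/11q^2 + 38/55q - 1586/55 to the basis.

S(f_1,k_4): lcm = p^2q. S = 9p^2 - 1/3pq^2 - 3/2pq + 19/2p - 1/2q^2 - 5/6q.
  leading term p^2: subtract (-9)·f_1 from 9p^2 - 1/3pq^2 - 3/2pq + 19/2p - 1/2q^2 - 5/6q → -1/3pq^2 + 3/2pq + 19/2p - 1/2q^2 + 11/3q + 15/2
  leading term pq^2: subtract (-5q)·k_4 from -1/3pq^2 + 3/2pq + 19/2p - 1/2q^2 + 11/3q + 15/2 → -3/2pq + 19/2p + 1/2q + 15/2
  leading term pq: subtract (-45/2)·k_4 from -3/2pq + 19/2p + 1/2q + 15/2 → -4p + 11/4q - 27/4
  leading term p: subtract (110/779)·k_5 from -4p + 11/4q - 27/4 → 20/779q^2 + 435/164q - 8345/3116
  leading term q^2: no divisor's leading term divides it; move 20/779q^2 to the remainder.
  leading term q: no divisor's leading term divides it; move 435/164q to the remainder.
  leading term 1: no divisor's leading term divides it; move -8345/3116 to the remainder.
  remainder 20/779q^2 + 435/164q - 8345/3116 ≠ 0; add k_6 = 20/779q^2 + 435/164q - 8345/3116 to the basis.

S(f_1,k_5): lcm = p^2. S = -5/779pq^2 - 38/123pq - 793/779p - 1/2q - 5/6.
  leading term pq^2: subtract (-75/779q)·k_4 from -5/779pq^2 - 38/123pq - 793/779p - 1/2q - 5/6 → -857/2337pq - 793/779p + 15/1558q^2 - 23/41q - 5/6
  leading term pq: subtract (-4285/779)·k_4 from -857/2337pq - 793/779p + 15/1558q^2 - 23/41q - 5/6 → -3364/779p + 15/1558q^2 - 17/1558q - 177/41
  leading term p: subtract (92510/606841)·k_5 from -3364/779p + 15/1558q^2 - 17/1558q - 177/41 → 45325/1213682q^2 - 7425/63878q + 47875/606841
  leading term q^2: subtract (9065/6232)·k_6 from 45325/1213682q^2 - 7425/63878q + 47875/606841 → -99075/24928q + 99075/24928
  leading term q: no divisor's leading term divides it; move -99075/24928q to the remainder.
  leading term 1: no divisor's leading term divides it; move 99075/24928 to the remainder.
  remainder -99075/24928q + 99075/24928 ≠ 0; add k_7 = -99075/24928q + 99075/24928 to the basis.

The other S-polynomials (S(f_2,f_3), S(f_2,k_4), S(f_3,k_4), S(f_2,k_5), S(f_3,k_5), S(k_4,k_5), S(f_1,k_6), S(f_2,k_6), S(f_3,k_6), S(k_4,k_6), S(k_5,k_6), S(f_1,k_7), S(f_2,k_7), S(f_3,k_7), S(k_4,k_7), S(k_5,k_7), S(k_6,k_7)) all reduce to 0 modulo the current basis, so we have a Gröbner basis.
Inter-reduce: drop elements whose leading term is divisible by another's, tail-reduce, and make monic.
Reduced Gröbner basis: {p + 1, q - 1}.
Label its elements g_1 = p + 1, g_2 = q - 1.

Reduce h = 4p^2q + 2pq + 3/2p - 9q^2 - 7q + 33/2 modulo G:
  leading term p^2q: subtract (4pq)·g_1 from 4p^2q + 2pq + 3/2p - 9q^2 - 7q + 33/2 → -2pq + 3/2p - 9q^2 - 7q + 33/2
  leading term pq: subtract (-2q)·g_1 from -2pq + 3/2p - 9q^2 - 7q + 33/2 → 3/2p - 9q^2 - 5q + 33/2
  leading term p: subtract (3/2)·g_1 from 3/2p - 9q^2 - 5q + 33/2 → -9q^2 - 5q + 15
  leading term q^2: subtract (-9q)·g_2 from -9q^2 - 5q + 15 → -14q + 15
  leading term q: subtract (-14)·g_2 from -14q + 15 → 1
  leading term 1: no divisor's leading term divides it; move 1 to the remainder.
  normal form = 1.
The normal form is nonzero, so h ∉ I. Since h minus its normal form lies in I, I + (h) = I + (r) where r = 1; decide whether this ideal is the whole ring.
Here r = 1 is a nonzero constant, hence a unit: 1 ∈ I + (h), the Gröbner basis of I + (h) is {1}, and the enlarged system has no common solution — adjoining h is inconsistent.

Adjoining 4p^2q + 2pq + 3/2p - 9q^2 - 7q + 33/2 makes the ideal the whole ring: the system is inconsistent.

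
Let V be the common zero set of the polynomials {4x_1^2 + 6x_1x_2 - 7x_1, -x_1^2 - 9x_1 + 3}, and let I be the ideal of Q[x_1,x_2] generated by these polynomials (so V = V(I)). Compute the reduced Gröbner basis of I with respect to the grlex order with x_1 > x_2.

G = {x_2^2 - 25/3x_2 + 253/36, x_1 + 3/2x_2 - 7/4}

f_1 = 4x_1^2 + 6x_1x_2 - 7x_1, LT = x_1^2.
f_2 = -x_1^2 - 9x_1 + 3, LT = x_1^2.

S(f_1,f_2): lcm = x_1^2. S = 3/2x_1x_2 - 43/4x_1 + 3.
  leading term x_1x_2: no divisor's leading term divides it; move 3/2x_1x_2 to the remainder.
  leading term x_1: no divisor's leading term divides it; move -43/4x_1 to the remainder.
  leading term 1: no divisor's leading term divides it; move 3 to the remainder.
  remainder 3/2x_1x_2 - 43/4x_1 + 3 ≠ 0; add g_3 = 3/2x_1x_2 - 43/4x_1 + 3 to the basis.

S(f_1,g_3): lcm = x_1^2x_2. S = 3/2x_1x_2^2 + 43/6x_1^2 - 7/4x_1x_2 - 2x_1.
  leading term x_1x_2^2: subtract (x_2)·g_3 from 3/2x_1x_2^2 + 43/6x_1^2 - 7/4x_1x_2 - 2x_1 → 43/6x_1^2 + 9x_1x_2 - 2x_1 - 3x_2
  leading term x_1^2: subtract (43/24)·f_1 from 43/6x_1^2 + 9x_1x_2 - 2x_1 - 3x_2 → -7/4x_1x_2 + 253/24x_1 - 3x_2
  leading term x_1x_2: subtract (-7/6)·g_3 from -7/4x_1x_2 + 253/24x_1 - 3x_2 → -2x_1 - 3x_2 + 7/2
  leading term x_1: no divisor's leading term divides it; move -2x_1 to the remainder.
  leading term x_2: no divisor's leading term divides it; move -3x_2 to the remainder.
  leading term 1: no divisor's leading term divides it; move 7/2 to the remainder.
  remainder -2x_1 - 3x_2 + 7/2 ≠ 0; add g_4 = -2x_1 - 3x_2 + 7/2 to the basis.

S(f_2,g_3): lcm = x_1^2x_2. S = 43/6x_1^2 + 9x_1x_2 - 2x_1 - 3x_2.
  leading term x_1^2: subtract (43/24)·f_1 from 43/6x_1^2 + 9x_1x_2 - 2x_1 - 3x_2 → -7/4x_1x_2 + 253/24x_1 - 3x_2
  leading term x_1x_2: subtract (-7/6)·g_3 from -7/4x_1x_2 + 253/24x_1 - 3x_2 → -2x_1 - 3x_2 + 7/2
  leading term x_1: subtract (1)·g_4 from -2x_1 - 3x_2 + 7/2 → 0
  remainder 0.

S(f_1,g_4): lcm = x_1^2. S = 0.
  remainder 0.

S(f_2,g_4): lcm = x_1^2. S = -3/2x_1x_2 + 43/4x_1 - 3.
  leading term x_1x_2: subtract (-1)·g_3 from -3/2x_1x_2 + 43/4x_1 - 3 → 0
  remainder 0.

S(g_3,g_4): lcm = x_1x_2. S = -3/2x_2^2 - 43/6x_1 + 7/4x_2 + 2.
  leading term x_2^2: no divisor's leading term divides it; move -3/2x_2^2 to the remainder.
  leading term x_1: subtract (43/12)·g_4 from -43/6x_1 + 7/4x_2 + 2 → 25/2x_2 - 253/24
  leading term x_2: no divisor's leading term divides it; move 25/2x_2 to the remainder.
  leading term 1: no divisor's leading term divides it; move -253/24 to the remainder.
  remainder -3/2x_2^2 + 25/2x_2 - 253/24 ≠ 0; add g_5 = -3/2x_2^2 + 25/2x_2 - 253/24 to the basis.

S(f_1,g_5): leading monomials are coprime, so the S-polynomial reduces to 0 (Buchberger's first criterion).
S(f_2,g_5): leading monomials are coprime, so the S-polynomial reduces to 0 (Buchberger's first criterion).
S(g_3,g_5): lcm = x_1x_2^2. S = 7/6x_1x_2 - 253/36x_1 + 2x_2.
  leading term x_1x_2: subtract (7/9)·g_3 from 7/6x_1x_2 - 253/36x_1 + 2x_2 → 4/3x_1 + 2x_2 - 7/3
  leading term x_1: subtract (-2/3)·g_4 from 4/3x_1 + 2x_2 - 7/3 → 0
  remainder 0.

S(g_4,g_5): leading monomials are coprime, so the S-polynomial reduces to 0 (Buchberger's first criterion).
Every S-polynomial of the final basis reduces to 0, so we have a Gröbner basis.
Inter-reduce: drop elements whose leading term is divisible by another's, tail-reduce, and make monic.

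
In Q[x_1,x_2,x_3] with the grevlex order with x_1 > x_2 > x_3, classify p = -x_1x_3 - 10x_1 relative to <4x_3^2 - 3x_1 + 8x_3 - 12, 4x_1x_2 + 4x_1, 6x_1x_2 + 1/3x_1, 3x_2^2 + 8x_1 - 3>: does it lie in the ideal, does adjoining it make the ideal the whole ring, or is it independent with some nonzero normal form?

-x_1x_3 - 10x_1 lies in I (it reduces to 0).

First compute the reduced Gröbner basis of I by Buchberger's algorithm.
f_1 = 4x_3^2 - 3x_1 + 8x_3 - 12, LT = x_3^2.
f_2 = 4x_1x_2 + 4x_1, LT = x_1x_2.
f_3 = 6x_1x_2 + 1/3x_1, LT = x_1x_2.
f_4 = 3x_2^2 + 8x_1 - 3, LT = x_2^2.

S(f_2,f_3): lcm = x_1x_2. S = 17/18x_1.
  leading term x_1: no divisor's leading term divides it; move 17/18x_1 to the remainder.
  remainder 17/18x_1 ≠ 0; add h_5 = 17/18x_1 to the basis.

The other S-polynomials (S(f_1,f_2), S(f_1,f_3), S(f_1,f_4), S(f_2,f_4), S(f_3,f_4), S(f_1,h_5), S(f_2,h_5), S(f_3,h_5), S(f_4,h_5)) all reduce to 0 modulo the current basis, so we have a Gröbner basis.
Inter-reduce: drop elements whose leading term is divisible by another's, tail-reduce, and make monic.
Reduced Gröbner basis: {x_2^2 - 1, x_3^2 + 2x_3 - 3, x_1}.
Label its elements g_1 = x_2^2 - 1, g_2 = x_3^2 + 2x_3 - 3, g_3 = x_1.

Reduce p = -x_1x_3 - 10x_1 modulo G:
  leading term x_1x_3: subtract (-x_3)·g_3 from -x_1x_3 - 10x_1 → -10x_1
  leading term x_1: subtract (-10)·g_3 from -10x_1 → 0
  normal form = 0.
Since the normal form is 0, p ∈ I.

The remainder on division by a Gröbner basis is unique — it is the normal form.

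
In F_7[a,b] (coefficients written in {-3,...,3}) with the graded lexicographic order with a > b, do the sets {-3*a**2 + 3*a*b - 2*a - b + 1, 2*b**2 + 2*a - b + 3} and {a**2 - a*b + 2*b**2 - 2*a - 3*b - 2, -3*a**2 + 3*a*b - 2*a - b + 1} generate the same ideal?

Since reduced Gröbner bases are canonical representatives of ideals under a given ordering, it suffices to compute and compare them.
Buchberger on the first generating set:
f_1 = -3*a**2 + 3*a*b - 2*a - b + 1, LT = a**2.
f_2 = 2*b**2 + 2*a - b + 3, LT = b**2.

The S-polynomials (S(f_1,f_2)) all reduce to 0 modulo the current basis, so we have a Gröbner basis.
Inter-reduce: drop elements whose leading term is divisible by another's, tail-reduce, and make monic.
Reduced Gröbner basis: {a**2 - a*b + 3*a - 2*b + 2, b**2 + a + 3*b - 2}.

Buchberger on the second generating set:
h_1 = a**2 - a*b + 2*b**2 - 2*a - 3*b - 2, LT = a**2.
h_2 = -3*a**2 + 3*a*b - 2*a - b + 1, LT = a**2.

S(h_1,h_2): lcm = a**2. S = 2*b**2 + 2*a - b + 3.
  leading term b**2: no divisor's leading term divides it; move 2*b**2 to the remainder.
  leading term a: no divisor's leading term divides it; move 2*a to the remainder.
  leading term b: no divisor's leading term divides it; move -b to the remainder.
  leading term 1: no divisor's leading term divides it; move 3 to the remainder.
  remainder 2*b**2 + 2*a - b + 3 ≠ 0; add k_3 = 2*b**2 + 2*a - b + 3 to the basis.

The other S-polynomials (S(h_1,k_3), S(h_2,k_3)) all reduce to 0 modulo the current basis, so we have a Gröbner basis.
Inter-reduce: drop elements whose leading term is divisible by another's, tail-reduce, and make monic.
Reduced Gröbner basis: {a**2 - a*b + 3*a - 2*b + 2, b**2 + a + 3*b - 2}.

These coincide, so the ideals are equal.
The choice of monomial ordering does not affect the verdict — as long as both bases are computed under the same ordering, their equality decides ideal equality.

Yes, the ideals are equal.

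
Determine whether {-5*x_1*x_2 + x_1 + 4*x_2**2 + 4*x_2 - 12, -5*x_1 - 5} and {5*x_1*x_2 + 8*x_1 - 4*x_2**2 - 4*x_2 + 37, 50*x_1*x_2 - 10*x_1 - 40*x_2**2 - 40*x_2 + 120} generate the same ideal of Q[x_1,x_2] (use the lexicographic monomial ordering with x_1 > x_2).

Equality of ideals is decidable: compute both reduced Gröbner bases (unique for the ordering) and check whether they agree.
Buchberger on the first generating set:
f_1 = -5*x_1*x_2 + x_1 + 4*x_2**2 + 4*x_2 - 12, LT = x_1*x_2.
f_2 = -5*x_1 - 5, LT = x_1.

S(f_1,f_2): lcm = x_1*x_2. S = -1/5*x_1 - 4/5*x_2**2 - 9/5*x_2 + 12/5.
  reduce S modulo (f_1, f_2):
  remainder -4/5*x_2**2 - 9/5*x_2 + 13/5 ≠ 0; add g_3 = -4/5*x_2**2 - 9/5*x_2 + 13/5 to the basis.

The other S-polynomials (S(f_1,g_3), S(f_2,g_3)) all reduce to 0 modulo the current basis, so we have a Gröbner basis.
Inter-reduce: drop elements whose leading term is divisible by another's, tail-reduce, and make monic.
Reduced Gröbner basis: {x_1 + 1, x_2**2 + 9/4*x_2 - 13/4}.

Buchberger on the second generating set:
h_1 = 5*x_1*x_2 + 8*x_1 - 4*x_2**2 - 4*x_2 + 37, LT = x_1*x_2.
h_2 = 50*x_1*x_2 - 10*x_1 - 40*x_2**2 - 40*x_2 + 120, LT = x_1*x_2.

S(h_1,h_2): lcm = x_1*x_2. S = 9/5*x_1 + 5.
  reduce S modulo (h_1, h_2):
  remainder 9/5*x_1 + 5 ≠ 0; add k_3 = 9/5*x_1 + 5 to the basis.

S(h_1,k_3): lcm = x_1*x_2. S = 8/5*x_1 - 4/5*x_2**2 - 161/45*x_2 + 37/5.
  reduce S modulo (h_1, h_2, k_3):
  remainder -4/5*x_2**2 - 161/45*x_2 + 133/45 ≠ 0; add k_4 = -4/5*x_2**2 - 161/45*x_2 + 133/45 to the basis.

The other S-polynomials (S(h_2,k_3), S(h_1,k_4), S(h_2,k_4), S(k_3,k_4)) all reduce to 0 modulo the current basis, so we have a Gröbner basis.
Inter-reduce: drop elements whose leading term is divisible by another's, tail-reduce, and make monic.
Reduced Gröbner basis: {x_1 + 25/9, x_2**2 + 161/36*x_2 - 133/36}.

The bases are distinct; the ideals are different.

No, the ideals differ.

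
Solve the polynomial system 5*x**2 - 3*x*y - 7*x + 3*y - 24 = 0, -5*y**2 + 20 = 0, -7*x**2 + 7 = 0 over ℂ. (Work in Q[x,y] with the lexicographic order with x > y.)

{(-1, 2)}

Compute a lex Gröbner basis by Buchberger's algorithm.
f_1 = 5*x**2 - 3*x*y - 7*x + 3*y - 24, LT = x**2.
f_2 = -5*y**2 + 20, LT = y**2.
f_3 = -7*x**2 + 7, LT = x**2.

S(f_1,f_3): lcm = x**2. S = -3/5*x*y - 7/5*x + 3/5*y - 19/5.
  reduce S modulo (f_1, f_2, f_3):
  remainder -3/5*x*y - 7/5*x + 3/5*y - 19/5 ≠ 0; add h_4 = -3/5*x*y - 7/5*x + 3/5*y - 19/5 to the basis.

S(f_1,h_4): lcm = x**2*y. S = -7/3*x**2 - 3/5*x*y**2 - 2/5*x*y - 19/3*x + 3/5*y**2 - 24/5*y.
  reduce S modulo (f_1, f_2, f_3, h_4):
  remainder -39/5*x - 26/5*y + 13/5 ≠ 0; add h_5 = -39/5*x - 26/5*y + 13/5 to the basis.

S(f_2,h_4): lcm = x*y**2. S = -7/3*x*y - 4*x + y**2 - 19/3*y.
  reduce S modulo (f_1, f_2, f_3, h_4, h_5):
  remainder -260/27*y + 520/27 ≠ 0; add h_6 = -260/27*y + 520/27 to the basis.

The other S-polynomials (S(f_1,f_2), S(f_2,f_3), S(f_3,h_4), S(f_1,h_5), S(f_2,h_5), S(f_3,h_5), S(h_4,h_5), S(f_1,h_6), S(f_2,h_6), S(f_3,h_6), S(h_4,h_6), S(h_5,h_6)) all reduce to 0 modulo the current basis, so we have a Gröbner basis.
Inter-reduce: drop elements whose leading term is divisible by another's, tail-reduce, and make monic.
Reduced Gröbner basis: {x + 1, y - 2}.

Elimination: the polynomial y - 2 lies in the elimination ideal for y, so y ∈ {2}. For each such y, the remaining basis elements (now univariate) give the rest of the solution.
  y = 2: the earlier basis element becomes x + 1 = 0, giving x = -1 — point (-1, 2).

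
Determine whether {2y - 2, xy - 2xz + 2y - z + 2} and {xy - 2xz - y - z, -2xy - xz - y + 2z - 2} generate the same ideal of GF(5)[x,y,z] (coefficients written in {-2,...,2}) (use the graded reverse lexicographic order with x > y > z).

Equality of ideals is decidable: compute both reduced Gröbner bases (unique for the ordering) and check whether they agree.
Buchberger on the first generating set:
f_1 = 2y - 2, LT = y.
f_2 = xy - 2xz + 2y - z + 2, LT = xy.

S(f_1,f_2): lcm = xy. S = 2xz - x - 2y + z - 2.
  reduce S modulo (f_1, f_2):
  remainder 2xz - x + z + 1 ≠ 0; add g_3 = 2xz - x + z + 1 to the basis.

The other S-polynomials (S(f_1,g_3), S(f_2,g_3)) all reduce to 0 modulo the current basis, so we have a Gröbner basis.
Inter-reduce: drop elements whose leading term is divisible by another's, tail-reduce, and make monic.
Reduced Gröbner basis: {xz + 2x - 2z - 2, y - 1}.

Buchberger on the second generating set:
h_1 = xy - 2xz - y - z, LT = xy.
h_2 = -2xy - xz - y + 2z - 2, LT = xy.

S(h_1,h_2): lcm = xy. S = y - 1.
  reduce S modulo (h_1, h_2):
  remainder y - 1 ≠ 0; add k_3 = y - 1 to the basis.

S(h_1,k_3): lcm = xy. S = -2xz + x - y - z.
  reduce S modulo (h_1, h_2, k_3):
  remainder -2xz + x - z - 1 ≠ 0; add k_4 = -2xz + x - z - 1 to the basis.

The other S-polynomials (S(h_2,k_3), S(h_1,k_4), S(h_2,k_4), S(k_3,k_4)) all reduce to 0 modulo the current basis, so we have a Gröbner basis.
Inter-reduce: drop elements whose leading term is divisible by another's, tail-reduce, and make monic.
Reduced Gröbner basis: {xz + 2x - 2z - 2, y - 1}.

These coincide, so the ideals are equal.
The same test decides containment: I ⊆ J iff every generator of I reduces to 0 modulo a Gröbner basis of J.

Yes, the ideals are equal.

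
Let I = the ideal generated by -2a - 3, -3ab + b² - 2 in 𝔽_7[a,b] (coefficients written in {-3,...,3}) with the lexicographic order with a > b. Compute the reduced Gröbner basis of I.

f_1 = -2a - 3, LT = a.
f_2 = -3ab + b² - 2, LT = ab.

S(f_1,f_2): lcm = ab. S = -2b² - 2b - 3.
  reduce S modulo (f_1, f_2):
  remainder -2b² - 2b - 3 ≠ 0; add g_3 = -2b² - 2b - 3 to the basis.

The other S-polynomials (S(f_1,g_3), S(f_2,g_3)) all reduce to 0 modulo the current basis, so we have a Gröbner basis.
Inter-reduce: drop elements whose leading term is divisible by another's, tail-reduce, and make monic.

G = {a - 2, b² + b - 2}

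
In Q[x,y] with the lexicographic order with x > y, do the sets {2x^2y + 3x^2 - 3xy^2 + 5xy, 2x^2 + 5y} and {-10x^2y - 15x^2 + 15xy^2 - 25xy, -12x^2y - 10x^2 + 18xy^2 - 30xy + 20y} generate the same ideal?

Two ideals are equal iff their reduced Gröbner bases coincide (the reduced basis is unique for a fixed ordering).
Buchberger on the first generating set:
f_1 = 2x^2y + 3x^2 - 3xy^2 + 5xy, LT = x^2y.
f_2 = 2x^2 + 5y, LT = x^2.

S(f_1,f_2): lcm = x^2y. S = 3/2x^2 - 3/2xy^2 + 5/2xy - 5/2y^2.
  reduce S modulo (f_1, f_2):
  remainder -3/2xy^2 + 5/2xy - 5/2y^2 - 15/4y ≠ 0; add g_3 = -3/2xy^2 + 5/2xy - 5/2y^2 - 15/4y to the basis.

S(f_1,g_3): lcm = x^2y^2. S = 19/6x^2y - 3/2xy^3 + 5/6xy^2 - 5/2xy.
  reduce S modulo (f_1, f_2, g_3):
  remainder -95/18xy + 5/2y^3 - 25/18y^2 + 25/6y ≠ 0; add g_4 = -95/18xy + 5/2y^3 - 25/18y^2 + 25/6y to the basis.

S(g_3,g_4): lcm = xy^2. S = -5/3xy + 9/19y^4 - 5/19y^3 + 140/57y^2 + 5/2y.
  reduce S modulo (f_1, f_2, g_3, g_4):
  remainder 9/19y^4 - 20/19y^3 + 55/19y^2 + 45/38y ≠ 0; add g_5 = 9/19y^4 - 20/19y^3 + 55/19y^2 + 45/38y to the basis.

The other S-polynomials (S(f_2,g_3), S(f_1,g_4), S(f_2,g_4), S(f_1,g_5), S(f_2,g_5), S(g_3,g_5), S(g_4,g_5)) all reduce to 0 modulo the current basis, so we have a Gröbner basis.
Inter-reduce: drop elements whose leading term is divisible by another's, tail-reduce, and make monic.
Reduced Gröbner basis: {x^2 + 5/2y, xy - 9/19y^3 + 5/19y^2 - 15/19y, y^4 - 20/9y^3 + 55/9y^2 + 5/2y}.

Buchberger on the second generating set:
h_1 = -10x^2y - 15x^2 + 15xy^2 - 25xy, LT = x^2y.
h_2 = -12x^2y - 10x^2 + 18xy^2 - 30xy + 20y, LT = x^2y.

S(h_1,h_2): lcm = x^2y. S = 2/3x^2 + 5/3y.
  reduce S modulo (h_1, h_2):
  remainder 2/3x^2 + 5/3y ≠ 0; add k_3 = 2/3x^2 + 5/3y to the basis.

S(h_1,k_3): lcm = x^2y. S = 3/2x^2 - 3/2xy^2 + 5/2xy - 5/2y^2.
  reduce S modulo (h_1, h_2, k_3):
  remainder -3/2xy^2 + 5/2xy - 5/2y^2 - 15/4y ≠ 0; add k_4 = -3/2xy^2 + 5/2xy - 5/2y^2 - 15/4y to the basis.

S(h_1,k_4): lcm = x^2y^2. S = 19/6x^2y - 3/2xy^3 + 5/6xy^2 - 5/2xy.
  reduce S modulo (h_1, h_2, k_3, k_4):
  remainder -95/18xy + 5/2y^3 - 25/18y^2 + 25/6y ≠ 0; add k_5 = -95/18xy + 5/2y^3 - 25/18y^2 + 25/6y to the basis.

S(k_4,k_5): lcm = xy^2. S = -5/3xy + 9/19y^4 - 5/19y^3 + 140/57y^2 + 5/2y.
  reduce S modulo (h_1, h_2, k_3, k_4, k_5):
  remainder 9/19y^4 - 20/19y^3 + 55/19y^2 + 45/38y ≠ 0; add k_6 = 9/19y^4 - 20/19y^3 + 55/19y^2 + 45/38y to the basis.

The other S-polynomials (S(h_2,k_3), S(h_2,k_4), S(k_3,k_4), S(h_1,k_5), S(h_2,k_5), S(k_3,k_5), S(h_1,k_6), S(h_2,k_6), S(k_3,k_6), S(k_4,k_6), S(k_5,k_6)) all reduce to 0 modulo the current basis, so we have a Gröbner basis.
Inter-reduce: drop elements whose leading term is divisible by another's, tail-reduce, and make monic.
Reduced Gröbner basis: {x^2 + 5/2y, xy - 9/19y^3 + 5/19y^2 - 15/19y, y^4 - 20/9y^3 + 55/9y^2 + 5/2y}.

Same reduced basis, so the two generating sets span the same ideal.

Yes, the ideals are equal.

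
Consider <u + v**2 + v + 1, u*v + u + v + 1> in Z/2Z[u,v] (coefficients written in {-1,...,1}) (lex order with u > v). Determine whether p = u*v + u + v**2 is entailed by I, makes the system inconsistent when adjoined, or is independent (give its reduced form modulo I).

First compute the reduced Gröbner basis of I by Buchberger's algorithm.
f_1 = u + v**2 + v + 1, LT = u.
f_2 = u*v + u + v + 1, LT = u*v.

S(f_1,f_2): lcm = u*v. S = u + v**3 + v**2 + 1.
  leading term u: subtract (1)·f_1 from u + v**3 + v**2 + 1 → v**3 + v
  leading term v**3: no divisor's leading term divides it; move v**3 to the remainder.
  leading term v: no divisor's leading term divides it; move v to the remainder.
  remainder v**3 + v ≠ 0; add h_3 = v**3 + v to the basis.

S(f_1,h_3): leading monomials are coprime, so the S-polynomial reduces to 0 (Buchberger's first criterion).
S(f_2,h_3): lcm = u*v**3. S = u*v**2 + u*v + v**3 + v**2.
  leading term u*v**2: subtract (v**2)·f_1 from u*v**2 + u*v + v**3 + v**2 → u*v + v**4
  leading term u*v: subtract (v)·f_1 from u*v + v**4 → v**4 + v**3 + v**2 + v
  leading term v**4: subtract (v)·h_3 from v**4 + v**3 + v**2 + v → v**3 + v
  leading term v**3: subtract (1)·h_3 from v**3 + v → 0
  remainder 0.

Every S-polynomial of the final basis reduces to 0, so we have a Gröbner basis.
Inter-reduce: drop elements whose leading term is divisible by another's, tail-reduce, and make monic.
Reduced Gröbner basis: {u + v**2 + v + 1, v**3 + v}.
Label its elements g_1 = u + v**2 + v + 1, g_2 = v**3 + v.

Reduce p = u*v + u + v**2 modulo G:
  leading term u*v: subtract (v)·g_1 from u*v + u + v**2 → u + v**3 + v
  leading term u: subtract (1)·g_1 from u + v**3 + v → v**3 + v**2 + 1
  leading term v**3: subtract (1)·g_2 from v**3 + v**2 + 1 → v**2 + v + 1
  leading term v**2: no divisor's leading term divides it; move v**2 to the remainder.
  leading term v: no divisor's leading term divides it; move v to the remainder.
  leading term 1: no divisor's leading term divides it; move 1 to the remainder.
  normal form = v**2 + v + 1.
The normal form is nonzero, so p ∉ I. Since p minus its normal form lies in I, I + (p) = I + (r) where r = v**2 + v + 1; decide whether this ideal is the whole ring.
Run Buchberger on G together with r (pairs among the g_i already reduce to 0 since G is a Gröbner basis):
g_1 = u + v**2 + v + 1, LT = u.
g_2 = v**3 + v, LT = v**3.
r = v**2 + v + 1, LT = v**2.

S(g_1,g_2): leading monomials are coprime, so the S-polynomial reduces to 0 (Buchberger's first criterion).
S(g_1,r): leading monomials are coprime, so the S-polynomial reduces to 0 (Buchberger's first criterion).
S(g_2,r): lcm = v**3. S = v**2.
  leading term v**2: subtract (1)·r from v**2 → v + 1
  leading term v: no divisor's leading term divides it; move v to the remainder.
  leading term 1: no divisor's leading term divides it; move 1 to the remainder.
  remainder v + 1 ≠ 0; add m_4 = v + 1 to the basis.

S(g_1,m_4): leading monomials are coprime, so the S-polynomial reduces to 0 (Buchberger's first criterion).
S(g_2,m_4): lcm = v**3. S = v**2 + v.
  leading term v**2: subtract (1)·r from v**2 + v → 1
  leading term 1: no divisor's leading term divides it; move 1 to the remainder.
  remainder 1 ≠ 0; add m_5 = 1 to the basis.

S(r,m_4): lcm = v**2. S = 1.
  leading term 1: subtract (1)·m_5 from 1 → 0
  remainder 0.

S(g_1,m_5): leading monomials are coprime, so the S-polynomial reduces to 0 (Buchberger's first criterion).
S(g_2,m_5): leading monomials are coprime, so the S-polynomial reduces to 0 (Buchberger's first criterion).
S(r,m_5): leading monomials are coprime, so the S-polynomial reduces to 0 (Buchberger's first criterion).
S(m_4,m_5): leading monomials are coprime, so the S-polynomial reduces to 0 (Buchberger's first criterion).
Every S-polynomial of the final basis reduces to 0, so we have a Gröbner basis.
Inter-reduce: drop elements whose leading term is divisible by another's, tail-reduce, and make monic.
Reduced Gröbner basis: {1}.
The reduced Gröbner basis of I + (p) is {1}: the ideal is the whole ring, so the enlarged system has no common solution — adjoining p is inconsistent.

Adjoining u*v + u + v**2 makes the ideal the whole ring: the system is inconsistent.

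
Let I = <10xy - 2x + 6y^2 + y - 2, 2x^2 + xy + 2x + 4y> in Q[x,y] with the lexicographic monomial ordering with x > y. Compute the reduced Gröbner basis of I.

G = {x + 5/13y^3 + 257/26y^2 - 83/26y + 1, y^4 + 51/2y^3 - 15y^2 + 4y}

This is the nonlinear analogue of row-reducing a linear system.

f_1 = 10xy - 2x + 6y^2 + y - 2, LT = xy.
f_2 = 2x^2 + xy + 2x + 4y, LT = x^2.

S(f_1,f_2): lcm = x^2y. S = -1/5x^2 + 1/10xy^2 - 9/10xy - 1/5x - 2y^2.
  leading term x^2: subtract (-1/10)·f_2 from -1/5x^2 + 1/10xy^2 - 9/10xy - 1/5x - 2y^2 → 1/10xy^2 - 4/5xy - 2y^2 + 2/5y
  leading term xy^2: subtract (1/100y)·f_1 from 1/10xy^2 - 4/5xy - 2y^2 + 2/5y → -39/50xy - 3/50y^3 - 201/100y^2 + 21/50y
  leading term xy: subtract (-39/500)·f_1 from -39/50xy - 3/50y^3 - 201/100y^2 + 21/50y → -39/250x - 3/50y^3 - 771/500y^2 + 249/500y - 39/250
  leading term x: no divisor's leading term divides it; move -39/250x to the remainder.
  leading term y^3: no divisor's leading term divides it; move -3/50y^3 to the remainder.
  leading term y^2: no divisor's leading term divides it; move -771/500y^2 to the remainder.
  leading term y: no divisor's leading term divides it; move 249/500y to the remainder.
  leading term 1: no divisor's leading term divides it; move -39/250 to the remainder.
  remainder -39/250x - 3/50y^3 - 771/500y^2 + 249/500y - 39/250 ≠ 0; add g_3 = -39/250x - 3/50y^3 - 771/500y^2 + 249/500y - 39/250 to the basis.

S(f_1,g_3): lcm = xy. S = -1/5x - 5/13y^4 - 257/26y^3 + 493/130y^2 - 9/10y - 1/5.
  leading term x: subtract (50/39)·g_3 from -1/5x - 5/13y^4 - 257/26y^3 + 493/130y^2 - 9/10y - 1/5 → -5/13y^4 - 255/26y^3 + 75/13y^2 - 20/13y
  leading term y^4: no divisor's leading term divides it; move -5/13y^4 to the remainder.
  leading term y^3: no divisor's leading term divides it; move -255/26y^3 to the remainder.
  leading term y^2: no divisor's leading term divides it; move 75/13y^2 to the remainder.
  leading term y: no divisor's leading term divides it; move -20/13y to the remainder.
  remainder -5/13y^4 - 255/26y^3 + 75/13y^2 - 20/13y ≠ 0; add g_4 = -5/13y^4 - 255/26y^3 + 75/13y^2 - 20/13y to the basis.

The other S-polynomials (S(f_2,g_3), S(f_1,g_4), S(f_2,g_4), S(g_3,g_4)) all reduce to 0 modulo the current basis, so we have a Gröbner basis.
Inter-reduce: drop elements whose leading term is divisible by another's, tail-reduce, and make monic.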